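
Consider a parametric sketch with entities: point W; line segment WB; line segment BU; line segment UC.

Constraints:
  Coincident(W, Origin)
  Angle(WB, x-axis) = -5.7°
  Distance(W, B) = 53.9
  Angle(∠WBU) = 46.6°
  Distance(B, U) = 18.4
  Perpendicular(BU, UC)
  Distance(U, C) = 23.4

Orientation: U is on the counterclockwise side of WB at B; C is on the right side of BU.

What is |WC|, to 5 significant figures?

65.278

W is at the origin; WB runs at -5.7° with length 53.9, so B = 53.9·(cos -5.7°, sin -5.7°) = (53.633, -5.3533). ∠WBU = 46.6°, so BU runs at -5.7° + (180° − 46.6°) = 127.70° from the x-axis; with |BU| = 18.4, U = B + 18.4·(cos 127.70°, sin 127.70°) = (42.381, 9.2052). BU ⟂ UC; with |UC| = 23.4 on the right of BU, C = U + 23.4·(0.79122, 0.61153) = (60.896, 23.515). Then |WC| = |C − W| = 65.278.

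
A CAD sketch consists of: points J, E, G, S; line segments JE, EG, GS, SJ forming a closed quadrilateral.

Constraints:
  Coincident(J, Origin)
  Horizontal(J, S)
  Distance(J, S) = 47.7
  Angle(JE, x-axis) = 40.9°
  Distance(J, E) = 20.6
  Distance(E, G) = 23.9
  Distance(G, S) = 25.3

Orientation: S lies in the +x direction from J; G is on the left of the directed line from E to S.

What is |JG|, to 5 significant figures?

44.007

J is at the origin; JS is horizontal with |JS| = 47.7 and S in +x, so S = (47.7, 0). JE runs at 40.9° with |JE| = 20.6, so E = (15.571, 13.488). G is determined by |EG| = 23.9 and |GS| = 25.3 together: it lies at the intersection of circle(E, 23.9) and circle(S, 25.3). With |ES| = 34.846, the foot of the radical line on ES is 16.434 from E and the perpendicular offset is √(23.9² − 16.434²) = 17.353. Taking the left-of-ES solution: G = (37.441, 23.127).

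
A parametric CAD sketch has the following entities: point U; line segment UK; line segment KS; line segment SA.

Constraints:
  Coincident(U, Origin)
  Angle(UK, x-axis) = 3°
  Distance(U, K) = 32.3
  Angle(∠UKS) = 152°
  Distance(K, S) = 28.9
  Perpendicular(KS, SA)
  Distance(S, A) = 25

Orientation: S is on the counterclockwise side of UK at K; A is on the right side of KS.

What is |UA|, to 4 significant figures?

70.07

U is at the origin; UK runs at 3.0° with length 32.3, so K = 32.3·(cos 3.0°, sin 3.0°) = (32.26, 1.690). ∠UKS = 152.0°, so KS runs at 3.0° + (180° − 152.0°) = 31.00° from the x-axis; with |KS| = 28.9, S = K + 28.9·(cos 31.00°, sin 31.00°) = (57.03, 16.58). The perpendicularity gives SA at right angles to KS; with |SA| = 25.0 on the right of KS, A = S + 25.0·(0.5150, -0.8572) = (69.90, -4.854). Then |UA| = |A − U| = 70.07.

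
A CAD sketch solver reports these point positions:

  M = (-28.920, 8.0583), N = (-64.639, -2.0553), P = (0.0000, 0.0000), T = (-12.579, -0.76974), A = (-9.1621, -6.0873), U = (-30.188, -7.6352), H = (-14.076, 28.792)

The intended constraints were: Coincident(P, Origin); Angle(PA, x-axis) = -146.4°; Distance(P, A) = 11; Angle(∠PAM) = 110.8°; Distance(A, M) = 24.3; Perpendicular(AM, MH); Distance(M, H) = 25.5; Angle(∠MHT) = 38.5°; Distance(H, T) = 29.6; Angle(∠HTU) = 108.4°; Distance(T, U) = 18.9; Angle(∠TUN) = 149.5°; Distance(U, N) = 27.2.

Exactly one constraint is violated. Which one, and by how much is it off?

Distance(U, N) = 27.2 — off by 7.70.

P = (0.00, 0.00) ✓; PA at -146.4° ✓; |PA| = 11.00 ✓; ∠PAM = 110.8° ✓; |AM| = 24.30 ✓; ∠(AM, MH) = 90.00° ✓; |MH| = 25.50 ✓; ∠MHT = 38.50° ✓; |HT| = 29.60 ✓; ∠HTU = 108.4° ✓; |TU| = 18.90 ✓; ∠TUN = 149.5° ✓; |UN| = 34.90 ✗.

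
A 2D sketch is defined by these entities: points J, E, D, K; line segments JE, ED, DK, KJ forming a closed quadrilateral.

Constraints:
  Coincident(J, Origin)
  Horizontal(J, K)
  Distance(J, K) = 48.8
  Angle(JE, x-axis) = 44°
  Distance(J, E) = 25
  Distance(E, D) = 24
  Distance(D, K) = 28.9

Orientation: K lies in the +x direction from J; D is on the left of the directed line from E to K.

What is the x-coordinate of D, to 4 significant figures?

39.76

Checks: |JK| = 48.80 ✓; |JE| = 25.00 ✓; |ED| = 24.00 ✓; |DK| = 28.90 ✓.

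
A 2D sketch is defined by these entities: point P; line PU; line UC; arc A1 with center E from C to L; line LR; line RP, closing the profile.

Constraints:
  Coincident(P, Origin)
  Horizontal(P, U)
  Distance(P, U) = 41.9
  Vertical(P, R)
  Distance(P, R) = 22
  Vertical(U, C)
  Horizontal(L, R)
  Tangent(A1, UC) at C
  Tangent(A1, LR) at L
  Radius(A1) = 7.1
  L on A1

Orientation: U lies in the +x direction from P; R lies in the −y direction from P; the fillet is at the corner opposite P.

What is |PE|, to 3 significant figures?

37.9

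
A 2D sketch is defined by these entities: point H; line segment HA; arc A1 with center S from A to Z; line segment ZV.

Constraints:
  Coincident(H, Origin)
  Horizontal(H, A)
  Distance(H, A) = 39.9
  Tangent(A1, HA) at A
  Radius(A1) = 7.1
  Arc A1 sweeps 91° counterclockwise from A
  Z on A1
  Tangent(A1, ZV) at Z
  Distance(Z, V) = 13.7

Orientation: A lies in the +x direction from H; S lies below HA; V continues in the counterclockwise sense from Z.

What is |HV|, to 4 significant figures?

39.11

H is at the origin; H and A share the same y with |HA| = 39.9 and A on the +x side, so A = (39.90, 0.000). The tangent condition forces SA to be normal to HA, so S = A + (0, -7.1) = (39.90, -7.100). On A1, A sits at bearing 90° from S; a 91° counterclockwise sweep puts Z at bearing 181°, so Z = S + 7.1·(cos 181°, sin 181°) = (32.80, -7.224). Since A1 is tangent to ZV there, SZ ⟂ ZV, so ZV runs along (−sin 181°, cos 181°); with |ZV| = 13.7, V = (33.04, -20.92). Then |HV| = |V − H| = 39.11.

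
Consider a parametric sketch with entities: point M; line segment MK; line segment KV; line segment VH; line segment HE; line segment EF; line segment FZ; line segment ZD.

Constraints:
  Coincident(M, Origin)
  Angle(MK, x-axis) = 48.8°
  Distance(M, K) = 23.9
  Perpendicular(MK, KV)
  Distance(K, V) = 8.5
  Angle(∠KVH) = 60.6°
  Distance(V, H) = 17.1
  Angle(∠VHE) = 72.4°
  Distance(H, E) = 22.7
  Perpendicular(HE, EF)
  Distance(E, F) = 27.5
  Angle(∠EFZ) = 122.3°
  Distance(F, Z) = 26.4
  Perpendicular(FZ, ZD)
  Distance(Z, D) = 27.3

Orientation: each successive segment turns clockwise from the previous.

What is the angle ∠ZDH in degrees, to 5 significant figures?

110.23°

∠EFZ = 122.3° gives FZ at -55.900° from the x-axis; with |FZ| = 26.4, Z = (47.583, 8.3957). FZ ⟂ ZD, so ZD runs at -145.90°; with |ZD| = 27.3, D = (24.977, -6.9097). Then cos ∠ZDH = DZ·DH / (|DZ||DH|), giving 110.23°.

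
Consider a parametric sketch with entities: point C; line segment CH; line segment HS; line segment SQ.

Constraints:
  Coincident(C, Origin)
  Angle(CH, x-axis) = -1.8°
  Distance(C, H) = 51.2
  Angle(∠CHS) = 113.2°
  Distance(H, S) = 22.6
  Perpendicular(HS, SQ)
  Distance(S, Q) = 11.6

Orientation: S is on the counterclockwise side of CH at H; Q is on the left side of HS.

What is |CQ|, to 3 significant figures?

55.6

∠CHS = 113.2°, so HS runs at -1.8° + (180° − 113.2°) = 65.0° from the x-axis; with |HS| = 22.6, S = H + 22.6·(cos 65.0°, sin 65.0°) = (60.7, 18.9). HS ⟂ SQ; with |SQ| = 11.6 on the left of HS, Q = S + 11.6·(-0.906, 0.423) = (50.2, 23.8). Then |CQ| = |Q − C| = 55.6.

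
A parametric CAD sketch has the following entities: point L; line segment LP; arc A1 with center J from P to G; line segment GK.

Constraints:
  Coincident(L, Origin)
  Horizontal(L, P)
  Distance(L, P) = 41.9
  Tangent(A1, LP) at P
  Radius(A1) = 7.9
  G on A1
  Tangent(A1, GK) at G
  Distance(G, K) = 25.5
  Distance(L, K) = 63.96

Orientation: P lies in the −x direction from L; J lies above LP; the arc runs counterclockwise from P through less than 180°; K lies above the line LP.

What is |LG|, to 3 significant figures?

39.4

L is at the origin; LP is horizontal with |LP| = 41.9 and P on the −x side, so P = (-41.9, 0.00). Tangency of A1 to LP means the radius JP is perpendicular to LP, so J = P + (0, 7.9) = (-41.9, 7.90). Since JG ⟂ GK (tangency), |JK| = √(7.9² + 25.5²) = 26.7 regardless of where G sits on A1. So K lies on both circle(L, 63.96) and circle(J, 26.7); the above-LP intersection is K = (-56.3, 30.4). G is the foot of the tangent from K: G = (-36.8, 13.9).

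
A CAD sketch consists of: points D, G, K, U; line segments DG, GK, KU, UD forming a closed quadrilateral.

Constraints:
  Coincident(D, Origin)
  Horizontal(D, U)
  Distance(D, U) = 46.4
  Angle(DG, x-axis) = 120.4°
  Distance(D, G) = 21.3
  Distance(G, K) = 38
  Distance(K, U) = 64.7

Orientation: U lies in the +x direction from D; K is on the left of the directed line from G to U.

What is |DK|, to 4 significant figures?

52.23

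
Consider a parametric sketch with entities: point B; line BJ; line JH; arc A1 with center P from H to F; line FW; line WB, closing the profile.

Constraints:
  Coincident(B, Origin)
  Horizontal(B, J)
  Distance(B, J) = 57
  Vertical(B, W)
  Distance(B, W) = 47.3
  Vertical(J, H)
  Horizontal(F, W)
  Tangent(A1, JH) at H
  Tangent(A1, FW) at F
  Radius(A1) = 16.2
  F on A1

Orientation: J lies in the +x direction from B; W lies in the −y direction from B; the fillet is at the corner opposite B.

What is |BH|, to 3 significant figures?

64.9

B is at the origin; B and J share the same y with |BJ| = 57.0 and J on the +x side, so J = (57.0, 0.00). BW is vertical with |BW| = 47.3 and W on the −y side, so W = (0.00, -47.3). The virtual corner opposite B is at (57.0, -47.3). Tangency of A1 to JH means the radius PH is perpendicular to JH and since A1 is tangent to FW there, PF ⟂ FW, with radius 16.2, so the center P sits 16.2 in from both sides at P = (40.8, -31.1). That places the tangent points at H = (57.0, -31.1) on JH and F = (40.8, -47.3) on FW. Then |BH| = |H − B| = 64.9.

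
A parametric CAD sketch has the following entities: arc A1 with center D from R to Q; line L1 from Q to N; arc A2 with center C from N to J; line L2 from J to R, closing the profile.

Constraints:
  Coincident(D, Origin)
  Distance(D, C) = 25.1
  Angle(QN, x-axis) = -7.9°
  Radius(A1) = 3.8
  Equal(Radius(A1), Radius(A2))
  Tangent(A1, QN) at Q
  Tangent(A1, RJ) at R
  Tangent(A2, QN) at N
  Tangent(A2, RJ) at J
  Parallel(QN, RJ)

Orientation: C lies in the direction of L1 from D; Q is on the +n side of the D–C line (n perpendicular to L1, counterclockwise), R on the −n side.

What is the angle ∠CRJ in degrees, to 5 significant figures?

8.6089°

The slot axis is L1's direction at -7.9°, so u = (cos -7.9°, sin -7.9°) = (0.99051, -0.13744) and n = (−sin -7.9°, cos -7.9°) = (0.13744, 0.99051). D is at the origin and C lies 25.1 along u from D, so C = 25.1·u = (24.862, -3.4499). Tangency of A1 to both parallel lines with radius 3.8 puts Q and R at D ± 3.8·n: Q = (0.52229, 3.7639), R = (-0.52229, -3.7639). Equal radii place N and J the same way about C: N = C + 3.8·n = (25.384, 0.31408), J = C − 3.8·n = (24.339, -7.2138). Then cos ∠CRJ = RC·RJ / (|RC||RJ|), giving 8.6089°.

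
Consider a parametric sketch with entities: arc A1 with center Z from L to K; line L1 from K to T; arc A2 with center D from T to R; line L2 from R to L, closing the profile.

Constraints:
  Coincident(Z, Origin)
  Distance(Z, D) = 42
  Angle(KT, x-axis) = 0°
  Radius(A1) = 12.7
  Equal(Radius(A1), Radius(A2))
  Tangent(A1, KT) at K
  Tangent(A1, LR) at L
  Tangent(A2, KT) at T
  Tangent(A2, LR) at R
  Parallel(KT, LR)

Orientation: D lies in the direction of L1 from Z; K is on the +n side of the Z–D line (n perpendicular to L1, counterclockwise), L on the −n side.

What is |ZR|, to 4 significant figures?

43.88

Tangency of A1 to both parallel lines with radius 12.7 puts K and L at Z ± 12.7·n: K = (-0.000, 12.70), L = (0.000, -12.70). Equal radii place T and R the same way about D: T = D + 12.7·n = (42.00, 12.70), R = D − 12.7·n = (42.00, -12.70). Then |ZR| = |R − Z| = 43.88.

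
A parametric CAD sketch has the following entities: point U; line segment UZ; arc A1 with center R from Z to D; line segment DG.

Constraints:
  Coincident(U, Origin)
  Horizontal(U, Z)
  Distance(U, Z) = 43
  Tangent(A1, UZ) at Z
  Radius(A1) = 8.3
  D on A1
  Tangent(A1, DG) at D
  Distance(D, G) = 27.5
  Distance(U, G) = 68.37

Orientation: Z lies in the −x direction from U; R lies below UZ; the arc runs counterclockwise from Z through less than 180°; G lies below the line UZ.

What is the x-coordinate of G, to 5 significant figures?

-61.163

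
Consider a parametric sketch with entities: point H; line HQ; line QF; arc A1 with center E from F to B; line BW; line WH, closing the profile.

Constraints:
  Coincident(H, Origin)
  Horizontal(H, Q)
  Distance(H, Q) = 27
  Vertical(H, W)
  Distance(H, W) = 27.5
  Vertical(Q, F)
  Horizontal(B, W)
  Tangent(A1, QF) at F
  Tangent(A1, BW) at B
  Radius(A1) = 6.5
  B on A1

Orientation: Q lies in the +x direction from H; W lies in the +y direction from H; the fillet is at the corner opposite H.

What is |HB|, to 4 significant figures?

34.30

H is at the origin; H and Q share the same y with |HQ| = 27.0 and Q on the +x side, so Q = (27.00, 0.000). HW is vertical with |HW| = 27.5 and W on the +y side, so W = (0.000, 27.50). The virtual corner opposite H is at (27.00, 27.50). Since A1 is tangent to QF there, EF ⟂ QF and since A1 is tangent to BW there, EB ⟂ BW, with radius 6.5, so the center E sits 6.5 in from both sides at E = (20.50, 21.00). That places the tangent points at F = (27.00, 21.00) on QF and B = (20.50, 27.50) on BW. Then |HB| = |B − H| = 34.30.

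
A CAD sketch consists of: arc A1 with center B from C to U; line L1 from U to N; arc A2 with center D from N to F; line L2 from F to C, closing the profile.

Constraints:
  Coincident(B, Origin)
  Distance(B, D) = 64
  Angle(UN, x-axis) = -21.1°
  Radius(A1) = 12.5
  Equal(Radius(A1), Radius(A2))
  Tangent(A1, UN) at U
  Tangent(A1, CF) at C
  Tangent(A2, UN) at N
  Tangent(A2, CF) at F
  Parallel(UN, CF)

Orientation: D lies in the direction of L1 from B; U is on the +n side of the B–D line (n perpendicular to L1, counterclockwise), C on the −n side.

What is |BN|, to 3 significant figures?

65.2

Tangency of A1 to both parallel lines with radius 12.5 puts U and C at B ± 12.5·n: U = (4.50, 11.7), C = (-4.50, -11.7). Equal radii place N and F the same way about D: N = D + 12.5·n = (64.2, -11.4), F = D − 12.5·n = (55.2, -34.7). Then |BN| = |N − B| = 65.2.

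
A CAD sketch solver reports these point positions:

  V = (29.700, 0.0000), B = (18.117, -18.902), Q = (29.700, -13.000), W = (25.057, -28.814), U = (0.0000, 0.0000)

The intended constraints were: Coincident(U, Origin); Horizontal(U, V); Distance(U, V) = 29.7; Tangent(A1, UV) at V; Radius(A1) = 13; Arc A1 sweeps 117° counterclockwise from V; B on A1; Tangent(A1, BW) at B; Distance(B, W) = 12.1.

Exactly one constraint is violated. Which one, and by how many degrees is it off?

Tangent(A1, BW) at B — off by 8.00°.

U = (0.00, 0.00) ✓; U.y = 0.00, V.y = 0.00 ✓; |UV| = 29.70 ✓; ∠(QV, VU) = 90.00° ✓; |QV| = 13.00 ✓; bearing(Q→B) − bearing(Q→V) = 117.0° ✓; |QB| = 13.00 ✓; ∠(QB, BW) = 82.00° ✗; |BW| = 12.10 ✓.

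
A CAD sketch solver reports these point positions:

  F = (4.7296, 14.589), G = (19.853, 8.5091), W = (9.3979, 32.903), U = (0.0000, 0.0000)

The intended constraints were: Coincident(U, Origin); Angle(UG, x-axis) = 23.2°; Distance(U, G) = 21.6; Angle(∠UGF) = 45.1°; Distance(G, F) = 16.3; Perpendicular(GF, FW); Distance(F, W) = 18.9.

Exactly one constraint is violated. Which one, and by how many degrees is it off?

Perpendicular(GF, FW) — off by 7.60°.

U = (0.00, 0.00) ✓; UG at 23.20° ✓; |UG| = 21.60 ✓; ∠UGF = 45.10° ✓; |GF| = 16.30 ✓; ∠(GF, FW) = 82.40° ✗; |FW| = 18.90 ✓.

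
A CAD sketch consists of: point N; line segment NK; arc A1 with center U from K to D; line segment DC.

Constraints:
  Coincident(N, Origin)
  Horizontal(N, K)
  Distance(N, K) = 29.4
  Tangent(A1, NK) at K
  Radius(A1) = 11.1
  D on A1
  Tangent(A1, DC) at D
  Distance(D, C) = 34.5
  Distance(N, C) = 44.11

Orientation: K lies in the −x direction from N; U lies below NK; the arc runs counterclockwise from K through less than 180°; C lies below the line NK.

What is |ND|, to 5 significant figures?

41.635

Checks: N = (0.00, 0.00) ✓; |NK| = 29.40 ✓; |UD| = 11.10 ✓; ∠(UD, DC) = 90.00° ✓; |DC| = 34.50 ✓; |NC| = 44.11 ✓.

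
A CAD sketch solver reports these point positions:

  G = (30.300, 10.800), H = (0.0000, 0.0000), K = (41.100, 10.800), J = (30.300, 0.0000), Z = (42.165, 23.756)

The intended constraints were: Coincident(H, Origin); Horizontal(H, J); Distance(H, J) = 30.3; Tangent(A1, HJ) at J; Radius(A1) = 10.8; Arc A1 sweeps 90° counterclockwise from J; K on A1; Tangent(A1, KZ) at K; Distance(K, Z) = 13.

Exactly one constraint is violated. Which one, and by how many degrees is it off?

Tangent(A1, KZ) at K — off by 4.70°.

H = (0.00, 0.00) ✓; H.y = 0.00, J.y = 0.00 ✓; |HJ| = 30.30 ✓; ∠(GJ, JH) = 90.00° ✓; |GJ| = 10.80 ✓; bearing(G→K) − bearing(G→J) = 90.00° ✓; |GK| = 10.80 ✓; ∠(GK, KZ) = 94.70° ✗; |KZ| = 13.00 ✓.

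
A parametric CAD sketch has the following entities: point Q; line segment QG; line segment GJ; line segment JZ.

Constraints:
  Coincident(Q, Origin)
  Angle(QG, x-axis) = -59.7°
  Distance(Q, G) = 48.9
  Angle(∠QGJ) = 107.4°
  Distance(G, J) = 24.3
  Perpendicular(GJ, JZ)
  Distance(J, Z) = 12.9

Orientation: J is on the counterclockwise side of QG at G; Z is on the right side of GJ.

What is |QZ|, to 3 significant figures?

71.2

Q is at the origin; QG runs at -59.7° with length 48.9, so G = 48.9·(cos -59.7°, sin -59.7°) = (24.7, -42.2). ∠QGJ = 107.4°, so GJ runs at -59.7° + (180° − 107.4°) = 12.9° from the x-axis; with |GJ| = 24.3, J = G + 24.3·(cos 12.9°, sin 12.9°) = (48.4, -36.8). The perpendicularity gives JZ at right angles to GJ; with |JZ| = 12.9 on the right of GJ, Z = J + 12.9·(0.223, -0.975) = (51.2, -49.4). Then |QZ| = |Z − Q| = 71.2.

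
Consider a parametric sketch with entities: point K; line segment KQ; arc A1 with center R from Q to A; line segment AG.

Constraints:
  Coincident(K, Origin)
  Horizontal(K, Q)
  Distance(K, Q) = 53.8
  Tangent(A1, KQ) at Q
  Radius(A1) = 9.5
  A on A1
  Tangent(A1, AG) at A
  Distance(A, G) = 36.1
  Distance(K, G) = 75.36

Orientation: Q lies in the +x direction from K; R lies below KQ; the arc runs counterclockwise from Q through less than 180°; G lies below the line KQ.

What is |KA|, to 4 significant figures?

46.99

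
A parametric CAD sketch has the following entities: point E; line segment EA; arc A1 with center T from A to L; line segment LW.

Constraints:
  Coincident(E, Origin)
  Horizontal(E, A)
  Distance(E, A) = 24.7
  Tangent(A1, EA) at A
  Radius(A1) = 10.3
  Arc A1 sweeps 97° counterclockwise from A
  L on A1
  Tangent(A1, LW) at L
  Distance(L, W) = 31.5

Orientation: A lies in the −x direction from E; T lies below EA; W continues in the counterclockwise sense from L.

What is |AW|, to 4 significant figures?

43.29

E is at the origin; E and A share the same y with |EA| = 24.7 and A on the −x side, so A = (-24.70, 0.000). The tangent condition forces TA to be normal to EA, so T = A + (0, -10.3) = (-24.70, -10.30). On A1, A sits at bearing 90° from T; a 97° counterclockwise sweep puts L at bearing 187°, so L = T + 10.3·(cos 187°, sin 187°) = (-34.92, -11.56). The tangent condition forces TL to be normal to LW, so LW runs along (−sin 187°, cos 187°); with |LW| = 31.5, W = (-31.08, -42.82). Then |AW| = |W − A| = 43.29.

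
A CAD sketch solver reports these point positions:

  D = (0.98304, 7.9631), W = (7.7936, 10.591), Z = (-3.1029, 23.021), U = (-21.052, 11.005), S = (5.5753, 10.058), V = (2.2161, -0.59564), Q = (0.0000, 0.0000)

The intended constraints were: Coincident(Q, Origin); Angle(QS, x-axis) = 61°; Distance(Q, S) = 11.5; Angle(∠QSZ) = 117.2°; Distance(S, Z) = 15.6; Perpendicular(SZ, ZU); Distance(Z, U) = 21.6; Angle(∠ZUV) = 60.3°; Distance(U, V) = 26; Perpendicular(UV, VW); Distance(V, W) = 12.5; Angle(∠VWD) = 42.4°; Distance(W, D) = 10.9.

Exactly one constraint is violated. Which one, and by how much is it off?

Distance(W, D) = 10.9 — off by 3.60.

Q = (0.00, 0.00) ✓; QS at 61.00° ✓; |QS| = 11.50 ✓; ∠QSZ = 117.2° ✓; |SZ| = 15.60 ✓; ∠(SZ, ZU) = 90.00° ✓; |ZU| = 21.60 ✓; ∠ZUV = 60.30° ✓; |UV| = 26.00 ✓; ∠(UV, VW) = 90.00° ✓; |VW| = 12.50 ✓; ∠VWD = 42.40° ✓; |WD| = 7.300 ✗.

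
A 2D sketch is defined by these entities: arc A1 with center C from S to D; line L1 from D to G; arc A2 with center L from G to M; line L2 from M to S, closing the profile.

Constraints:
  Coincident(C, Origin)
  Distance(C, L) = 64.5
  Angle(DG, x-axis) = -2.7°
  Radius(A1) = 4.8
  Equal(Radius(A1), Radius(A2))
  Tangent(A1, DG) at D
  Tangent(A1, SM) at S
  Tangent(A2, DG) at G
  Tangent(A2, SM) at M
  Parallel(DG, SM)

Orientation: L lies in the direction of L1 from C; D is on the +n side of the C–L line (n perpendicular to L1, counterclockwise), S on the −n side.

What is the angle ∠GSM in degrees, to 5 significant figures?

8.4656°

Tangency of A1 to both parallel lines with radius 4.8 puts D and S at C ± 4.8·n: D = (0.22611, 4.7947), S = (-0.22611, -4.7947). Equal radii place G and M the same way about L: G = L + 4.8·n = (64.655, 1.7563), M = L − 4.8·n = (64.202, -7.8330). Then cos ∠GSM = SG·SM / (|SG||SM|), giving 8.4656°.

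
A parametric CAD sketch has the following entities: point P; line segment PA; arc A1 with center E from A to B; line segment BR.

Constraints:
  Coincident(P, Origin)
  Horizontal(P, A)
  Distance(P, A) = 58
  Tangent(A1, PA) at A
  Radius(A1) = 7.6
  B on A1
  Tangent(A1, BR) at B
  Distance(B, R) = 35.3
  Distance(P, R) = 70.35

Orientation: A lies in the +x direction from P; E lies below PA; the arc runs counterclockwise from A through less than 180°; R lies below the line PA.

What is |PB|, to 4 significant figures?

51.20

Checks: |EA| = 7.600 ✓; |EB| = 7.600 ✓; ∠(EB, BR) = 90.00° ✓; |BR| = 35.30 ✓; |PR| = 70.35 ✓.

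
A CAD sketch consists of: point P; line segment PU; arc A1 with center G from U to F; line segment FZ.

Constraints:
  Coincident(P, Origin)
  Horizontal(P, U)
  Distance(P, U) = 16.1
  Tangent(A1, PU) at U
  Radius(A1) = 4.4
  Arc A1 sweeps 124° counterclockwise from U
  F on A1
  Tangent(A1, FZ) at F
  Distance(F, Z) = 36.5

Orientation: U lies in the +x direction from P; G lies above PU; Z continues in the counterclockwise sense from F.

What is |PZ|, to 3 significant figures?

37.1

P is at the origin; P and U share the same y with |PU| = 16.1 and U on the +x side, so U = (16.1, 0.00). A1 meets PU tangentially, so GU is at right angles to PU, so G = U + (0, 4.4) = (16.1, 4.40). On A1, U sits at bearing -90° from G; a 124° counterclockwise sweep puts F at bearing 34°, so F = G + 4.4·(cos 34°, sin 34°) = (19.7, 6.86). A1 meets FZ tangentially, so GF is at right angles to FZ, so FZ runs along (−sin 34°, cos 34°); with |FZ| = 36.5, Z = (-0.663, 37.1). Then |PZ| = |Z − P| = 37.1.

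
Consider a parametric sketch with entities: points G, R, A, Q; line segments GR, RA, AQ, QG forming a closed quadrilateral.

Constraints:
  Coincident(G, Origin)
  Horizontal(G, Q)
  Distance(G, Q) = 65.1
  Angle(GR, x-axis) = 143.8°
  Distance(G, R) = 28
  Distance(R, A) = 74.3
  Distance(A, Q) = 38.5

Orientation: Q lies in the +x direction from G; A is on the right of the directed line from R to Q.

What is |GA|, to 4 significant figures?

46.30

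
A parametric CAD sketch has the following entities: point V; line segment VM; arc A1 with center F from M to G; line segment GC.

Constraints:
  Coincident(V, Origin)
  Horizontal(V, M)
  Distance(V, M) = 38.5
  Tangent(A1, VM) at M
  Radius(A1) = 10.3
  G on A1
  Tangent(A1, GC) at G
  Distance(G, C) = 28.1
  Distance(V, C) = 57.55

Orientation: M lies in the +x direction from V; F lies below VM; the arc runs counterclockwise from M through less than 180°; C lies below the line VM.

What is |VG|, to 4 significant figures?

32.70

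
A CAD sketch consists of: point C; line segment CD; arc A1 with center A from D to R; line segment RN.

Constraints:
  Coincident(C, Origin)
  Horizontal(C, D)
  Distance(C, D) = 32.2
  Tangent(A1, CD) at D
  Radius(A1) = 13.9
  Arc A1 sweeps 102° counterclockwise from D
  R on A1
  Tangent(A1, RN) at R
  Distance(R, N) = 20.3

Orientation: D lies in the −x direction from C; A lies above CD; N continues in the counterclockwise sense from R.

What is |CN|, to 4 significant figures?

43.17

C is at the origin; CD is horizontal with |CD| = 32.2 and D on the −x side, so D = (-32.20, 0.000). The tangent condition forces AD to be normal to CD, so A = D + (0, 13.9) = (-32.20, 13.90). On A1, D sits at bearing -90° from A; a 102° counterclockwise sweep puts R at bearing 12°, so R = A + 13.9·(cos 12°, sin 12°) = (-18.60, 16.79). Tangency of A1 to RN means the radius AR is perpendicular to RN, so RN runs along (−sin 12°, cos 12°); with |RN| = 20.3, N = (-22.82, 36.65). Then |CN| = |N − C| = 43.17.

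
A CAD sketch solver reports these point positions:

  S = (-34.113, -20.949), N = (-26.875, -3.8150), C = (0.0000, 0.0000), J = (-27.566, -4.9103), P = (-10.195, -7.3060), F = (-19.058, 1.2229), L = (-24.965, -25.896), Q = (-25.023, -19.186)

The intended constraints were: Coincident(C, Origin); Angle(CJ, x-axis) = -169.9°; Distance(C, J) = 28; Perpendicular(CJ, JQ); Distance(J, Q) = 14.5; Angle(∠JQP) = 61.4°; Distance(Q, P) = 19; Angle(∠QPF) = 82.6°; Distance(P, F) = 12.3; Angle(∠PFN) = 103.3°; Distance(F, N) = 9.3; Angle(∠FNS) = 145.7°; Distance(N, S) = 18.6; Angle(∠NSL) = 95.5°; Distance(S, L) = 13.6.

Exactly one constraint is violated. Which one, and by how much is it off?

Distance(S, L) = 13.6 — off by 3.20.

C = (0.00, 0.00) ✓; CJ at -169.9° ✓; |CJ| = 28.00 ✓; ∠(CJ, JQ) = 90.00° ✓; |JQ| = 14.50 ✓; ∠JQP = 61.40° ✓; |QP| = 19.00 ✓; ∠QPF = 82.60° ✓; |PF| = 12.30 ✓; ∠PFN = 103.3° ✓; |FN| = 9.300 ✓; ∠FNS = 145.7° ✓; |NS| = 18.60 ✓; ∠NSL = 95.50° ✓; |SL| = 10.40 ✗.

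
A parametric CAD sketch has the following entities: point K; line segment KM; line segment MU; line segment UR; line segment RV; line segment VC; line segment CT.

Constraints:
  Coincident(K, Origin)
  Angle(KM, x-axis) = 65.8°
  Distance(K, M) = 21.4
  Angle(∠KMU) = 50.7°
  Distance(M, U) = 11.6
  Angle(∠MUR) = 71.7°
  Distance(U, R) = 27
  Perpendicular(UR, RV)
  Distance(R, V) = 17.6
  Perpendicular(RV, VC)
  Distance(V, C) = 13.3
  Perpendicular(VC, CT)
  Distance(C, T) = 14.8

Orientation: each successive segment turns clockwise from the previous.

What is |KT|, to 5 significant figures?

9.9555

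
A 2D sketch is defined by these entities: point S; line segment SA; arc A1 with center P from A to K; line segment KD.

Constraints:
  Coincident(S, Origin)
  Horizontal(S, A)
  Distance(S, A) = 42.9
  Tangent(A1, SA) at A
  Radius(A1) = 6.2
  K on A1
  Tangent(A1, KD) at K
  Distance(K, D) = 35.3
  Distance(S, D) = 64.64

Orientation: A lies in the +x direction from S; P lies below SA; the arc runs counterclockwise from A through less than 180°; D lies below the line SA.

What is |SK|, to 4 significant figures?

38.04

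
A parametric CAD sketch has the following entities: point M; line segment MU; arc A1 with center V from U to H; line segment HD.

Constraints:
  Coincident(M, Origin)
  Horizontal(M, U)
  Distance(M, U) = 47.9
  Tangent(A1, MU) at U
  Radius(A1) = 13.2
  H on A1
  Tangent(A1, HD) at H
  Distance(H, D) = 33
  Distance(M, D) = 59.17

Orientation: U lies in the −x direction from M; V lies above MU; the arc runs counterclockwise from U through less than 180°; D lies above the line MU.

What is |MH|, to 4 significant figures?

37.36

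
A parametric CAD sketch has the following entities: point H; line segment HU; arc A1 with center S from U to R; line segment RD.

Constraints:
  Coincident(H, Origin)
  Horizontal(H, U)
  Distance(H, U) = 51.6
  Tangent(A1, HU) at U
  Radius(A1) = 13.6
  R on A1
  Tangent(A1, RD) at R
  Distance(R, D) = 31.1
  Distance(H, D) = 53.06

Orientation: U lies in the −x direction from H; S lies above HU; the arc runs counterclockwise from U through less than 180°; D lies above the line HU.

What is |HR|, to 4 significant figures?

39.82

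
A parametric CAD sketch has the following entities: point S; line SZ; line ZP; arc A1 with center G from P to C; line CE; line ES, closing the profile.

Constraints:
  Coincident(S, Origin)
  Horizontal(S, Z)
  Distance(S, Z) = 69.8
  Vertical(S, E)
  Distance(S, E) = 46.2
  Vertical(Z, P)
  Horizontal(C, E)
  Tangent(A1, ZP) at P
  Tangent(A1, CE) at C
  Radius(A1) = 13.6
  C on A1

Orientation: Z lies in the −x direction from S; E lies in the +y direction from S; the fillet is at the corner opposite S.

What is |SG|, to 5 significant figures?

64.971

S is at the origin; S and Z share the same y with |SZ| = 69.8 and Z on the −x side, so Z = (-69.800, 0.0000). S and E share the same x with |SE| = 46.2 and E on the +y side, so E = (0.0000, 46.200). The virtual corner opposite S is at (-69.800, 46.200). Tangency of A1 to ZP means the radius GP is perpendicular to ZP and the tangent condition forces GC to be normal to CE, with radius 13.6, so the center G sits 13.6 in from both sides at G = (-56.200, 32.600). Then |SG| = |G − S| = 64.971.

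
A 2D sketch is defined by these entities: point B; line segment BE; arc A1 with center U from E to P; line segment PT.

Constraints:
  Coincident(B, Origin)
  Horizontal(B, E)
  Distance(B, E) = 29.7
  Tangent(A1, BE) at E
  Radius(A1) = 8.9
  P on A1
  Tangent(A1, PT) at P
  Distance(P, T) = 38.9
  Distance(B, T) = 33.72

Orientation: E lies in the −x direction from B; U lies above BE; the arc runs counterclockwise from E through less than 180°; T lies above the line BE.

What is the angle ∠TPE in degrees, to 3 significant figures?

154°

Checks: ∠(UE, EB) = 90.00° ✓; |UP| = 8.900 ✓; ∠(UP, PT) = 90.00° ✓; |PT| = 38.90 ✓; |BT| = 33.72 ✓.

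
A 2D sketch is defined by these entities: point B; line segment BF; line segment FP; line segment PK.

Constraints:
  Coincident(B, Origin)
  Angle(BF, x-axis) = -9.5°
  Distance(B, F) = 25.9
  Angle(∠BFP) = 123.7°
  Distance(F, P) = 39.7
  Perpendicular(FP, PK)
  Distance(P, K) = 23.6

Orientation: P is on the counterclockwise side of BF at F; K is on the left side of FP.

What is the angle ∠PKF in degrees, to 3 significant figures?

59.3°

B is at the origin; BF runs at -9.5° with length 25.9, so F = 25.9·(cos -9.5°, sin -9.5°) = (25.5, -4.27). ∠BFP = 123.7°, so FP runs at -9.5° + (180° − 123.7°) = 46.8° from the x-axis; with |FP| = 39.7, P = F + 39.7·(cos 46.8°, sin 46.8°) = (52.7, 24.7). FP ⟂ PK; with |PK| = 23.6 on the left of FP, K = P + 23.6·(-0.729, 0.685) = (35.5, 40.8). Then cos ∠PKF = KP·KF / (|KP||KF|), giving 59.3°.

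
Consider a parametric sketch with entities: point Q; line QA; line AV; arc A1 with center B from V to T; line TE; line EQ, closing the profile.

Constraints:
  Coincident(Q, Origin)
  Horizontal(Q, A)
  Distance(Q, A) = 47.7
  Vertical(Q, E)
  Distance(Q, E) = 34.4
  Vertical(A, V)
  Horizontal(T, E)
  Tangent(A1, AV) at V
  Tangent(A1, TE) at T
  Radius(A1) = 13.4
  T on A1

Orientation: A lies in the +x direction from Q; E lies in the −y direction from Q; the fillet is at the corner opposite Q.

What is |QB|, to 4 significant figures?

40.22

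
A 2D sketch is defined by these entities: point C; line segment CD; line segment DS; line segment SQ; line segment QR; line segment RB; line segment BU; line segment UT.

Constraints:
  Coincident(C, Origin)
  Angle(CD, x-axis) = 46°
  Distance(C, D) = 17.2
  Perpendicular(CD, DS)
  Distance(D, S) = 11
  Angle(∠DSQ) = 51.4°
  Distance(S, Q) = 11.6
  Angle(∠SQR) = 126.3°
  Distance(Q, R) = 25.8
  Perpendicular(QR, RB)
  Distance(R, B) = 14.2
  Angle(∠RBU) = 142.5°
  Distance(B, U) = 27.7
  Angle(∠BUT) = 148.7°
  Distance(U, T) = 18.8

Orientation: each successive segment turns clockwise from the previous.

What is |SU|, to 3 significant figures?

31.1

QR ⟂ RB, so RB runs at 43.7°; with |RB| = 14.2, B = (0.799, 31.7). ∠RBU = 142.5° gives BU at 6.20° from the x-axis; with |BU| = 27.7, U = (28.3, 34.7). Then |SU| = |U − S| = 31.1.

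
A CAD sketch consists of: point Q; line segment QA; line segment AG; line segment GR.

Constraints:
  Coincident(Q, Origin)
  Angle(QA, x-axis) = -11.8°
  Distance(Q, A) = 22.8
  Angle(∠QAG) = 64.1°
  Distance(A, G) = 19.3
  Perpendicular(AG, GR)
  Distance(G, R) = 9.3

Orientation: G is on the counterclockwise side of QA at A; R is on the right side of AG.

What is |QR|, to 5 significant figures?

31.239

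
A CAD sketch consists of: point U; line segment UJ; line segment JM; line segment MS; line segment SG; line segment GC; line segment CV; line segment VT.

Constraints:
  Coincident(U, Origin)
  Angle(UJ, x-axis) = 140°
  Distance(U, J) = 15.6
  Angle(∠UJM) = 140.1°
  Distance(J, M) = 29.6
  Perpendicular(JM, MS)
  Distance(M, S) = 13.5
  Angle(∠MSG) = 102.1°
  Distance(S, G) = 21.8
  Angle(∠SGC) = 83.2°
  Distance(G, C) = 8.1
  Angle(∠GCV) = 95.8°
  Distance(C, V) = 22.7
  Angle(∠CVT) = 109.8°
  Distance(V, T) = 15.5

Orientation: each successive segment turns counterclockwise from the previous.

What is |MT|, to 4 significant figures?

20.62

U is at the origin; UJ runs at 140.0° with length 15.6, so J = (-11.95, 10.03). ∠UJM = 140.1° gives JM at 179.9° from the x-axis; with |JM| = 29.6, M = (-41.55, 10.08). The perpendicularity gives MS at right angles to JM, so MS runs at -90.10°; with |MS| = 13.5, S = (-41.57, -3.421). ∠MSG = 102.1° gives SG at -12.20° from the x-axis; with |SG| = 21.8, G = (-20.27, -8.028). ∠SGC = 83.2° gives GC at 84.60° from the x-axis; with |GC| = 8.1, C = (-19.50, 0.03634). ∠GCV = 95.8° gives CV at 168.8° from the x-axis; with |CV| = 22.7, V = (-41.77, 4.445). ∠CVT = 109.8° gives VT at -121.0° from the x-axis; with |VT| = 15.5, T = (-49.75, -8.841). Then |MT| = |T − M| = 20.62.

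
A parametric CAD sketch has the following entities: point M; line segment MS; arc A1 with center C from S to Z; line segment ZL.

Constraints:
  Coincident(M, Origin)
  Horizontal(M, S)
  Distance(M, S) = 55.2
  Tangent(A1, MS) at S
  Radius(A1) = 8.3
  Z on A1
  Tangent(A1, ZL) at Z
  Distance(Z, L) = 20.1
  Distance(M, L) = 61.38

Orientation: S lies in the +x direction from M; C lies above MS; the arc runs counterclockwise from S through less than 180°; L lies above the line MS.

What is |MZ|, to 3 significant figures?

63.8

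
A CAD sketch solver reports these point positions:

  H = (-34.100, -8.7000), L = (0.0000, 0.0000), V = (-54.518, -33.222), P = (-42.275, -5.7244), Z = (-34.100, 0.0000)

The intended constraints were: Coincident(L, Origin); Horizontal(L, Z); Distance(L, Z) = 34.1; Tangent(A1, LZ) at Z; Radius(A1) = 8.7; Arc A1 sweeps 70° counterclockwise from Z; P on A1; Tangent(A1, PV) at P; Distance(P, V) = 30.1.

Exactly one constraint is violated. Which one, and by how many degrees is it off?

Tangent(A1, PV) at P — off by 4.00°.

L = (0.00, 0.00) ✓; L.y = 0.00, Z.y = 0.00 ✓; |LZ| = 34.10 ✓; ∠(HZ, ZL) = 90.00° ✓; |HZ| = 8.700 ✓; bearing(H→P) − bearing(H→Z) = 70.00° ✓; |HP| = 8.700 ✓; ∠(HP, PV) = 94.00° ✗; |PV| = 30.10 ✓.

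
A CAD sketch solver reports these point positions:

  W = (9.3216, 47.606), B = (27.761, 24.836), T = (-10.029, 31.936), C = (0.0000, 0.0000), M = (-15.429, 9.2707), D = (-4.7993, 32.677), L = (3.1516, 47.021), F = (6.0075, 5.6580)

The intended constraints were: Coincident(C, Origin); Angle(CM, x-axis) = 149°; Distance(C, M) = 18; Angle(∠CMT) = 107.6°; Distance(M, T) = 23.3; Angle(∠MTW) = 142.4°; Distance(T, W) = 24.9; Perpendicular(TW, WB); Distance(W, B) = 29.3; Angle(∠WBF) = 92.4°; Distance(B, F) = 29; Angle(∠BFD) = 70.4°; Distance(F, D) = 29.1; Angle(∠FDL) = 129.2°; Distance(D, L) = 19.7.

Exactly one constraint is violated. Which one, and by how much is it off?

Distance(D, L) = 19.7 — off by 3.30.

C = (0.00, 0.00) ✓; CM at 149.0° ✓; |CM| = 18.00 ✓; ∠CMT = 107.6° ✓; |MT| = 23.30 ✓; ∠MTW = 142.4° ✓; |TW| = 24.90 ✓; ∠(TW, WB) = 90.00° ✓; |WB| = 29.30 ✓; ∠WBF = 92.40° ✓; |BF| = 29.00 ✓; ∠BFD = 70.40° ✓; |FD| = 29.10 ✓; ∠FDL = 129.2° ✓; |DL| = 16.40 ✗.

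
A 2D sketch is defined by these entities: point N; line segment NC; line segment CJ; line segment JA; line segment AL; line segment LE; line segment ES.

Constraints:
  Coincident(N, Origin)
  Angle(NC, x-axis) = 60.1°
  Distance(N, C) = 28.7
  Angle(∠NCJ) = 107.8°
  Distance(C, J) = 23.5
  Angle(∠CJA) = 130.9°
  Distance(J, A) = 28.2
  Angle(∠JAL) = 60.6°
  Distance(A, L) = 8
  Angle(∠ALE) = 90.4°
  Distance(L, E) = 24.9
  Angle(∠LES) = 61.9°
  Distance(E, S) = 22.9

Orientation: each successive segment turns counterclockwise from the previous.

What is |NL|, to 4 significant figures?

43.12

∠CJA = 130.9° gives JA at -178.6° from the x-axis; with |JA| = 28.2, A = (-29.70, 41.57). ∠JAL = 60.6° gives AL at -59.20° from the x-axis; with |AL| = 8.0, L = (-25.60, 34.70). Then |NL| = |L − N| = 43.12.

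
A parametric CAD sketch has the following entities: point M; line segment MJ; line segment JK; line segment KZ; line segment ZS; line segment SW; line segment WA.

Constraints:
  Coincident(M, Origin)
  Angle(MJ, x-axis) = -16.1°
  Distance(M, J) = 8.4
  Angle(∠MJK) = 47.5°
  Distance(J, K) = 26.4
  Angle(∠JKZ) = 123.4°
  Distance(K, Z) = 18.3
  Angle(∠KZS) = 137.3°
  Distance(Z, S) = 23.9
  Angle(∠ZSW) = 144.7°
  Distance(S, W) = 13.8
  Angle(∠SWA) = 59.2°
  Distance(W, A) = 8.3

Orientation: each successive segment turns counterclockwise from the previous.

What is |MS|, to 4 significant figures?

42.34

M is at the origin; MJ runs at -16.1° with length 8.4, so J = (8.071, -2.329). ∠MJK = 47.5° gives JK at 116.4° from the x-axis; with |JK| = 26.4, K = (-3.668, 21.32). ∠JKZ = 123.4° gives KZ at 173.0° from the x-axis; with |KZ| = 18.3, Z = (-21.83, 23.55). ∠KZS = 137.3° gives ZS at -144.3° from the x-axis; with |ZS| = 23.9, S = (-41.24, 9.601). Then |MS| = |S − M| = 42.34.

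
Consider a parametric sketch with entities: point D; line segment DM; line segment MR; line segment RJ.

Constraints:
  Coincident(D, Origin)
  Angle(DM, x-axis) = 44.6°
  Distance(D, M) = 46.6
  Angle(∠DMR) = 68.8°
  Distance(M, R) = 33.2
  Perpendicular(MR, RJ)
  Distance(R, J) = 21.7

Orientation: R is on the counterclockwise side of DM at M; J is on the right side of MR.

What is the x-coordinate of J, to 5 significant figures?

11.793

D is at the origin; DM runs at 44.6° with length 46.6, so M = 46.6·(cos 44.6°, sin 44.6°) = (33.180, 32.720). ∠DMR = 68.8°, so MR runs at 44.6° + (180° − 68.8°) = 155.80° from the x-axis; with |MR| = 33.2, R = M + 33.2·(cos 155.80°, sin 155.80°) = (2.8980, 46.330). MR ⟂ RJ; with |RJ| = 21.7 on the right of MR, J = R + 21.7·(0.40992, 0.91212) = (11.793, 66.123). So J.x = 11.793.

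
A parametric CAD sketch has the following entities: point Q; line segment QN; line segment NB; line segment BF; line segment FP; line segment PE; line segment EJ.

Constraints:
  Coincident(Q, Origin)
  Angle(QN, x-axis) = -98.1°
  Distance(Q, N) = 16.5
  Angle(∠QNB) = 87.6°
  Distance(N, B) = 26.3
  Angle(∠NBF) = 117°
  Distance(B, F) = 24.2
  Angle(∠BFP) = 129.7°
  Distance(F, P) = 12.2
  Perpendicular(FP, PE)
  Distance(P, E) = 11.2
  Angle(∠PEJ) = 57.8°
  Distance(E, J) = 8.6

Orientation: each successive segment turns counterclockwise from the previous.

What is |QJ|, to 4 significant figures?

29.41

Q is at the origin; QN runs at -98.1° with length 16.5, so N = (-2.325, -16.34). ∠QNB = 87.6° gives NB at -5.700° from the x-axis; with |NB| = 26.3, B = (23.85, -18.95). ∠NBF = 117.0° gives BF at 57.30° from the x-axis; with |BF| = 24.2, F = (36.92, 1.417). ∠BFP = 129.7° gives FP at 107.6° from the x-axis; with |FP| = 12.2, P = (33.23, 13.05). FP ⟂ PE, so PE runs at -162.4°; with |PE| = 11.2, E = (22.55, 9.659). ∠PEJ = 57.8° gives EJ at -40.20° from the x-axis; with |EJ| = 8.6, J = (29.12, 4.109). Then |QJ| = |J − Q| = 29.41.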